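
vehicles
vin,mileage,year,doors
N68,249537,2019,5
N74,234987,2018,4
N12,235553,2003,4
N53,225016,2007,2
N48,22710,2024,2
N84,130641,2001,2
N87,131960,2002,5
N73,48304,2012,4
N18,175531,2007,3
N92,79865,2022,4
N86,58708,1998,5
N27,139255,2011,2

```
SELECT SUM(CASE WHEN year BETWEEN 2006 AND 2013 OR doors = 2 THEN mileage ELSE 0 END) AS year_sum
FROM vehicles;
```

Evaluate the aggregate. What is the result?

741457

vin=N68: ✗
vin=N74: ✗
vin=N12: ✗
vin=N53: ✓ → 225016
vin=N48: ✓ → 22710
vin=N84: ✓ → 130641
vin=N87: ✗
vin=N73: ✓ → 48304
vin=N18: ✓ → 175531
vin=N92: ✗
vin=N86: ✗
vin=N27: ✓ → 139255
year_sum = 225016 + 22710 + 130641 + 48304 + 175531 + 139255 = 741457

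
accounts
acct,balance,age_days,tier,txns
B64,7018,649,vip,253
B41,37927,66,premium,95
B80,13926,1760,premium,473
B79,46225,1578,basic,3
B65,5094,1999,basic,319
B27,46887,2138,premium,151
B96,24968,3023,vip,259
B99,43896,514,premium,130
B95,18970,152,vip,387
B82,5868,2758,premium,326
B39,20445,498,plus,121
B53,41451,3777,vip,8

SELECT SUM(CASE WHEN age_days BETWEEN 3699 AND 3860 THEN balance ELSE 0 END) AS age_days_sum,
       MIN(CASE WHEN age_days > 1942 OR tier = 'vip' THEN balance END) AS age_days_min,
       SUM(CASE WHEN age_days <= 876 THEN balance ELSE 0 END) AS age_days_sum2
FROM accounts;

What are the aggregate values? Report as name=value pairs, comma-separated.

age_days_sum=41451, age_days_min=5094, age_days_sum2=128256

[age_days_sum: age_days BETWEEN 3699 AND 3860]
acct=B64: ✗
acct=B41: ✗
acct=B80: ✗
acct=B79: ✗
acct=B65: ✗
acct=B27: ✗
acct=B96: ✗
acct=B99: ✗
acct=B95: ✗
acct=B82: ✗
acct=B39: ✗
acct=B53: ✓ → 41451
age_days_sum = 41451
—
[age_days_min: age_days > 1942 OR tier = 'vip']
acct=B64: ✓ → 7018
acct=B41: ✗
acct=B80: ✗
acct=B79: ✗
acct=B65: ✓ → 5094
acct=B27: ✓ → 46887
acct=B96: ✓ → 24968
acct=B99: ✗
acct=B95: ✓ → 18970
acct=B82: ✓ → 5868
acct=B39: ✗
acct=B53: ✓ → 41451
age_days_min = MIN(7018, 5094, 46887, 24968, 18970, 5868, 41451) = 5094
—
[age_days_sum2: age_days <= 876]
acct=B64: ✓ → 7018
acct=B41: ✓ → 37927
acct=B80: ✗
acct=B79: ✗
acct=B65: ✗
acct=B27: ✗
acct=B96: ✗
acct=B99: ✓ → 43896
acct=B95: ✓ → 18970
acct=B82: ✗
acct=B39: ✓ → 20445
acct=B53: ✗
age_days_sum2 = 7018 + 37927 + 43896 + 18970 + 20445 = 128256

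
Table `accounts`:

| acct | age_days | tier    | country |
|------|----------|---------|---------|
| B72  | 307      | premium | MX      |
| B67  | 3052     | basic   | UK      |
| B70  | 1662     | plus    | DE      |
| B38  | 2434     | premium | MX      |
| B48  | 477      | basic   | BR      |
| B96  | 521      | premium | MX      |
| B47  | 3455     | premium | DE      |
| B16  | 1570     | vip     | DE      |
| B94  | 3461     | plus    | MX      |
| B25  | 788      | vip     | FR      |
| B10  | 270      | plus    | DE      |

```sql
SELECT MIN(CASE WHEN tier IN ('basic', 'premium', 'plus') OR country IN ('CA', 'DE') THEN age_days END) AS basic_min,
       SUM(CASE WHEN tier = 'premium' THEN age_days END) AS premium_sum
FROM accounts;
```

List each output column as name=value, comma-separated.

basic_min=270, premium_sum=6717

[basic_min: tier IN ('basic', 'premium', 'plus') OR country IN ('CA', 'DE')]
acct=B72: ✓ → 307
acct=B67: ✓ → 3052
acct=B70: ✓ → 1662
acct=B38: ✓ → 2434
acct=B48: ✓ → 477
acct=B96: ✓ → 521
acct=B47: ✓ → 3455
acct=B16: ✓ → 1570
acct=B94: ✓ → 3461
acct=B25: ✗
acct=B10: ✓ → 270
basic_min = MIN(307, 3052, 1662, 2434, 477, 521, 3455, 1570, 3461, 270) = 270
—
[premium_sum: tier = 'premium']
acct=B72: ✓ → 307
acct=B67: ✗
acct=B70: ✗
acct=B38: ✓ → 2434
acct=B48: ✗
acct=B96: ✓ → 521
acct=B47: ✓ → 3455
acct=B16: ✗
acct=B94: ✗
acct=B25: ✗
acct=B10: ✗
premium_sum = 307 + 2434 + 521 + 3455 = 6717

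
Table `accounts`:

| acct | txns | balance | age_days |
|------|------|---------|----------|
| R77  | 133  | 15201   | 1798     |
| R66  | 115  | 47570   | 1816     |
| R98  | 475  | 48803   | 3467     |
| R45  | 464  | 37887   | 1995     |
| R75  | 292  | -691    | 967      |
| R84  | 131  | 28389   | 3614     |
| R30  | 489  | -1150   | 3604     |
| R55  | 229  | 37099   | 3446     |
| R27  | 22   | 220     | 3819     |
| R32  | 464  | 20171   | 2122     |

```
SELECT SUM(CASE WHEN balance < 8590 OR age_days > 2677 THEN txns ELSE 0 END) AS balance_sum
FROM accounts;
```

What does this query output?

1638

acct=R77: ✗
acct=R66: ✗
acct=R98: ✓ → 475
acct=R45: ✗
acct=R75: ✓ → 292
acct=R84: ✓ → 131
acct=R30: ✓ → 489
acct=R55: ✓ → 229
acct=R27: ✓ → 22
acct=R32: ✗
balance_sum = 475 + 292 + 131 + 489 + 229 + 22 = 1638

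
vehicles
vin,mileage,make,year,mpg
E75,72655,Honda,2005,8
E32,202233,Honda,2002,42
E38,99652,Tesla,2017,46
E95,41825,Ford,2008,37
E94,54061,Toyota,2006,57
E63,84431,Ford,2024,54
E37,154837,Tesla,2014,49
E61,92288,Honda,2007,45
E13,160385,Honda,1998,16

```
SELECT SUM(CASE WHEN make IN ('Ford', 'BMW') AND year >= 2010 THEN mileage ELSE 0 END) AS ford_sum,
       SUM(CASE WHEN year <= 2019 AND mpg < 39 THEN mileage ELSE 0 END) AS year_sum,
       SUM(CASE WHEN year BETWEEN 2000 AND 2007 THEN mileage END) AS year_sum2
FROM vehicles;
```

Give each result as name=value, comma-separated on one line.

ford_sum=84431, year_sum=274865, year_sum2=421237

[ford_sum: make IN ('Ford', 'BMW') AND year >= 2010]
vin=E75: ✗
vin=E32: ✗
vin=E38: ✗
vin=E95: ✗
vin=E94: ✗
vin=E63: ✓ → 84431
vin=E37: ✗
vin=E61: ✗
vin=E13: ✗
ford_sum = 84431
—
[year_sum: year <= 2019 AND mpg < 39]
vin=E75: ✓ → 72655
vin=E32: ✗
vin=E38: ✗
vin=E95: ✓ → 41825
vin=E94: ✗
vin=E63: ✗
vin=E37: ✗
vin=E61: ✗
vin=E13: ✓ → 160385
year_sum = 72655 + 41825 + 160385 = 274865
—
[year_sum2: year BETWEEN 2000 AND 2007]
vin=E75: ✓ → 72655
vin=E32: ✓ → 202233
vin=E38: ✗
vin=E95: ✗
vin=E94: ✓ → 54061
vin=E63: ✗
vin=E37: ✗
vin=E61: ✓ → 92288
vin=E13: ✗
year_sum2 = 72655 + 202233 + 54061 + 92288 = 421237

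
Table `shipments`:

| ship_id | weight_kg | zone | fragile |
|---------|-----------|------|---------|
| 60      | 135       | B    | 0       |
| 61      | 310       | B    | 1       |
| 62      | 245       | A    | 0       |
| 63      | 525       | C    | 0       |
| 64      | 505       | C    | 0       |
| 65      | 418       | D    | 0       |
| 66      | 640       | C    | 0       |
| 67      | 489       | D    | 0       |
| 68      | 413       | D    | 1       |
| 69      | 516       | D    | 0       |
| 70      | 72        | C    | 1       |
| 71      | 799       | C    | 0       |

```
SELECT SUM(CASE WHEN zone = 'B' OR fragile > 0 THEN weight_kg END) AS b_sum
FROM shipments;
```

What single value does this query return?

ship_id=60: ✓ → 135
ship_id=61: ✓ → 310
ship_id=62: ✗
ship_id=63: ✗
ship_id=64: ✗
ship_id=65: ✗
ship_id=66: ✗
ship_id=67: ✗
ship_id=68: ✓ → 413
ship_id=69: ✗
ship_id=70: ✓ → 72
ship_id=71: ✗
b_sum = 135 + 310 + 413 + 72 = 930

930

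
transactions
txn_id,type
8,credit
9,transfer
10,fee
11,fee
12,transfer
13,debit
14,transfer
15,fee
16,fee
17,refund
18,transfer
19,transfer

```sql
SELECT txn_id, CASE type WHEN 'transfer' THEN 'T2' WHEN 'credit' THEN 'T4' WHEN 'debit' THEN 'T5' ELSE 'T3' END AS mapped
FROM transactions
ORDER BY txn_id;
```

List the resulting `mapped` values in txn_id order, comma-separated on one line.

T4, T2, T3, T3, T2, T5, T2, T3, T3, T3, T2, T2

txn_id=8: type='credit' → T4
txn_id=9: type='transfer' → T2
txn_id=10: ELSE → T3
txn_id=11: ELSE → T3
txn_id=12: type='transfer' → T2
txn_id=13: type='debit' → T5
txn_id=14: type='transfer' → T2
txn_id=15: ELSE → T3
txn_id=16: ELSE → T3
txn_id=17: ELSE → T3
txn_id=18: type='transfer' → T2
txn_id=19: type='transfer' → T2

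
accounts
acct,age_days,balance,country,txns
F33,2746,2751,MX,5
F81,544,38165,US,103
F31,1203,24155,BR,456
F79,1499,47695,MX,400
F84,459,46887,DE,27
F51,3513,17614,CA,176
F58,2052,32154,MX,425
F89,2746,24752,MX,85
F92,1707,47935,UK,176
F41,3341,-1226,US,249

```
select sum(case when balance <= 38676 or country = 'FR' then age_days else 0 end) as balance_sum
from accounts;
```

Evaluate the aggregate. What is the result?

16145

acct=F33: ✓ → 2746
acct=F81: ✓ → 544
acct=F31: ✓ → 1203
acct=F79: ✗
acct=F84: ✗
acct=F51: ✓ → 3513
acct=F58: ✓ → 2052
acct=F89: ✓ → 2746
acct=F92: ✗
acct=F41: ✓ → 3341
balance_sum = 2746 + 544 + 1203 + 3513 + 2052 + 2746 + 3341 = 16145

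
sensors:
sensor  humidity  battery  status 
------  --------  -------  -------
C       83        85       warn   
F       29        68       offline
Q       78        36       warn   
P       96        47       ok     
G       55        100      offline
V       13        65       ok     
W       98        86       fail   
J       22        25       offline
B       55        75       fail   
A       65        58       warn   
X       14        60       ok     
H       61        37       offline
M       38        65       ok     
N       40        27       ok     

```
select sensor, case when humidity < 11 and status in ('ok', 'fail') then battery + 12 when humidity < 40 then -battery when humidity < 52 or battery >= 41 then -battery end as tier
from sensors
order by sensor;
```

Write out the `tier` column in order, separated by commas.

sensor=A: humidity < 52 or battery >= 41 → -58
sensor=B: humidity < 52 or battery >= 41 → -75
sensor=C: humidity < 52 or battery >= 41 → -85
sensor=F: humidity < 40 → -68
sensor=G: humidity < 52 or battery >= 41 → -100
sensor=H: (no match → NULL) → NULL
sensor=J: humidity < 40 → -25
sensor=M: humidity < 40 → -65
sensor=N: humidity < 52 or battery >= 41 → -27
sensor=P: humidity < 52 or battery >= 41 → -47
sensor=Q: (no match → NULL) → NULL
sensor=V: humidity < 40 → -65
sensor=W: humidity < 52 or battery >= 41 → -86
sensor=X: humidity < 40 → -60

-58, -75, -85, -68, -100, NULL, -25, -65, -27, -47, NULL, -65, -86, -60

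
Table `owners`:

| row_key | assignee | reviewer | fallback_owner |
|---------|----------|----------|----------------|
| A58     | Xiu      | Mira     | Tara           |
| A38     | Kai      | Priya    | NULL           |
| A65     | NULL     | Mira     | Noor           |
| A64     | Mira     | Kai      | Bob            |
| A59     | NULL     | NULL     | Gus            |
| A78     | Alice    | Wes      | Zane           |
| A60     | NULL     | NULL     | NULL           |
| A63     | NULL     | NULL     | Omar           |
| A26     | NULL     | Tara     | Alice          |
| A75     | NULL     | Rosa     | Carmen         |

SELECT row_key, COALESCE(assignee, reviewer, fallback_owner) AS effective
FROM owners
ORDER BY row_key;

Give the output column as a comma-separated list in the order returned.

row_key=A26: assignee=NULL, reviewer=Tara → Tara
row_key=A38: assignee=Kai → Kai
row_key=A58: assignee=Xiu → Xiu
row_key=A59: assignee=NULL, reviewer=NULL, fallback_owner=Gus → Gus
row_key=A60: assignee=NULL, reviewer=NULL, fallback_owner=NULL (all NULL) → NULL
row_key=A63: assignee=NULL, reviewer=NULL, fallback_owner=Omar → Omar
row_key=A64: assignee=Mira → Mira
row_key=A65: assignee=NULL, reviewer=Mira → Mira
row_key=A75: assignee=NULL, reviewer=Rosa → Rosa
row_key=A78: assignee=Alice → Alice

Tara, Kai, Xiu, Gus, NULL, Omar, Mira, Mira, Rosa, Alice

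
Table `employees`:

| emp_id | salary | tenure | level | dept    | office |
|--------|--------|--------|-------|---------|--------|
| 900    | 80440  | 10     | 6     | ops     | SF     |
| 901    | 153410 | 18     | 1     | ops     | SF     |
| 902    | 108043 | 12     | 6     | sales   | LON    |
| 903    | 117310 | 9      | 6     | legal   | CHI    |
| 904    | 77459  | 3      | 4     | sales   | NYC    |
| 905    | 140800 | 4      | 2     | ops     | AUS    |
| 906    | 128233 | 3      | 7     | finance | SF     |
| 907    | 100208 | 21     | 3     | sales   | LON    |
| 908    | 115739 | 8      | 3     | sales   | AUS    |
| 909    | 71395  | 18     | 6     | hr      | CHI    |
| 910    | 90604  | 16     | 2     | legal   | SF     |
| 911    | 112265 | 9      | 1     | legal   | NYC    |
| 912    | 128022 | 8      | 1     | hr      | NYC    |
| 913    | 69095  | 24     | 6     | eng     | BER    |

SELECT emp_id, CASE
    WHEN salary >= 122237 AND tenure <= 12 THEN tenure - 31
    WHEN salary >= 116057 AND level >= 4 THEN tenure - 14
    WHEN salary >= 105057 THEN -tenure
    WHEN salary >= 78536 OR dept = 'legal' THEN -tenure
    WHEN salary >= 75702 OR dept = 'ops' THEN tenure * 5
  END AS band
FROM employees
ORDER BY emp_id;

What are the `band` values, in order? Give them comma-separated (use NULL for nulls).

-10, -18, -12, -5, 15, -27, -28, -21, -8, NULL, -16, -9, -23, NULL

emp_id=900: salary >= 78536 OR dept = 'legal' → -10
emp_id=901: salary >= 105057 → -18
emp_id=902: salary >= 105057 → -12
emp_id=903: salary >= 116057 AND level >= 4 → -5
emp_id=904: salary >= 75702 OR dept = 'ops' → 15
emp_id=905: salary >= 122237 AND tenure <= 12 → -27
emp_id=906: salary >= 122237 AND tenure <= 12 → -28
emp_id=907: salary >= 78536 OR dept = 'legal' → -21
emp_id=908: salary >= 105057 → -8
emp_id=909: (no match → NULL) → NULL
emp_id=910: salary >= 78536 OR dept = 'legal' → -16
emp_id=911: salary >= 105057 → -9
emp_id=912: salary >= 122237 AND tenure <= 12 → -23
emp_id=913: (no match → NULL) → NULL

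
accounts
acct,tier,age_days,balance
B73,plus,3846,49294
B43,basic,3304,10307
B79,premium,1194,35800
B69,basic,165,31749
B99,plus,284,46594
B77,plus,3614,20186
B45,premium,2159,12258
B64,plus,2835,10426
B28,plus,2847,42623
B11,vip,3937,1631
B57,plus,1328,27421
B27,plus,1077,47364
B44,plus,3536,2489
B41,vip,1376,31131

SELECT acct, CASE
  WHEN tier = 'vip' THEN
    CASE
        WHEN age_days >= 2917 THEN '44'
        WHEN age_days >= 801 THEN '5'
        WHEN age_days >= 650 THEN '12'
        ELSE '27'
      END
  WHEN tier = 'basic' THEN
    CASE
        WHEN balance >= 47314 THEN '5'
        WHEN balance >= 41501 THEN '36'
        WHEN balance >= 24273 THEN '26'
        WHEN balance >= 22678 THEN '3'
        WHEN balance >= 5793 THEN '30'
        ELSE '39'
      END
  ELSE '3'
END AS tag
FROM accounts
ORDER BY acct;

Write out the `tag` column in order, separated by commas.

44, 3, 3, 5, 30, 3, 3, 3, 3, 26, 3, 3, 3, 3

acct=B11: tier='vip' → inner[age_days >= 2917] → 44
acct=B27: tier='plus' → outer ELSE → 3
acct=B28: tier='plus' → outer ELSE → 3
acct=B41: tier='vip' → inner[age_days >= 801] → 5
acct=B43: tier='basic' → inner[balance >= 5793] → 30
acct=B44: tier='plus' → outer ELSE → 3
acct=B45: tier='premium' → outer ELSE → 3
acct=B57: tier='plus' → outer ELSE → 3
acct=B64: tier='plus' → outer ELSE → 3
acct=B69: tier='basic' → inner[balance >= 24273] → 26
acct=B73: tier='plus' → outer ELSE → 3
acct=B77: tier='plus' → outer ELSE → 3
acct=B79: tier='premium' → outer ELSE → 3
acct=B99: tier='plus' → outer ELSE → 3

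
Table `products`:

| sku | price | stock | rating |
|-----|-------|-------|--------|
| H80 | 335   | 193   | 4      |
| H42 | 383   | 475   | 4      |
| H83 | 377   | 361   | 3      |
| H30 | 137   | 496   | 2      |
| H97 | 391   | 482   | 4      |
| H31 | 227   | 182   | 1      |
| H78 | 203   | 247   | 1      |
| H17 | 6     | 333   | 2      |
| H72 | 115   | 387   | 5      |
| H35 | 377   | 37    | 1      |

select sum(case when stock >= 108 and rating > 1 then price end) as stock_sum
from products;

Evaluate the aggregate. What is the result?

1744

sku=H80: ✓ → 335
sku=H42: ✓ → 383
sku=H83: ✓ → 377
sku=H30: ✓ → 137
sku=H97: ✓ → 391
sku=H31: ✗
sku=H78: ✗
sku=H17: ✓ → 6
sku=H72: ✓ → 115
sku=H35: ✗
stock_sum = 335 + 383 + 377 + 137 + 391 + 6 + 115 = 1744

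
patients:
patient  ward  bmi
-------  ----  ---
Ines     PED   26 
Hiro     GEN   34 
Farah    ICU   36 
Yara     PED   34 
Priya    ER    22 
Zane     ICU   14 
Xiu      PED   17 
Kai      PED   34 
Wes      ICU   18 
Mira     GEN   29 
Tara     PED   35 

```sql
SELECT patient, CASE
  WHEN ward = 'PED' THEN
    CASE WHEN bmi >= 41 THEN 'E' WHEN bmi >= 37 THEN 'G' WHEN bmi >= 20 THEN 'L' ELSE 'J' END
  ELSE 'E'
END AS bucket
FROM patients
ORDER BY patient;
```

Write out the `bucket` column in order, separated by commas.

E, E, L, L, E, E, L, E, J, L, E

patient=Farah: ward='ICU' → outer ELSE → E
patient=Hiro: ward='GEN' → outer ELSE → E
patient=Ines: ward='PED' → inner[bmi >= 20] → L
patient=Kai: ward='PED' → inner[bmi >= 20] → L
patient=Mira: ward='GEN' → outer ELSE → E
patient=Priya: ward='ER' → outer ELSE → E
patient=Tara: ward='PED' → inner[bmi >= 20] → L
patient=Wes: ward='ICU' → outer ELSE → E
patient=Xiu: ward='PED' → inner[ELSE] → J
patient=Yara: ward='PED' → inner[bmi >= 20] → L
patient=Zane: ward='ICU' → outer ELSE → E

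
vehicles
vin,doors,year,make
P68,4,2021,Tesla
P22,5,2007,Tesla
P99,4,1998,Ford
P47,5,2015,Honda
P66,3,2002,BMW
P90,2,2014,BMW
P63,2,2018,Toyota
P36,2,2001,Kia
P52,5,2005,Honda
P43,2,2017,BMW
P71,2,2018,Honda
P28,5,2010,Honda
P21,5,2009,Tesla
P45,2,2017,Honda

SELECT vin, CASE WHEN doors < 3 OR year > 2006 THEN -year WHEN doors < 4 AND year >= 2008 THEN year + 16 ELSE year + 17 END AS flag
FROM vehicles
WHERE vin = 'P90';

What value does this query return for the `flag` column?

vin = P90: doors=2, year=2014, make=BMW.
doors < 3 OR year > 2006 → true → -2014

-2014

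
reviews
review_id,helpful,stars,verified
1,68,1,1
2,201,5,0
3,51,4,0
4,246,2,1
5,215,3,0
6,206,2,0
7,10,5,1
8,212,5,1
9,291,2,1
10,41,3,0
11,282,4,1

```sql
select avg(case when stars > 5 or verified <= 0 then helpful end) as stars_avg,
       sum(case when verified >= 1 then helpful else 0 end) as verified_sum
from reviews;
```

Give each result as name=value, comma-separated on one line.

stars_avg=142.8, verified_sum=1109

[stars_avg: stars > 5 or verified <= 0]
review_id=1: ✗
review_id=2: ✓ → 201
review_id=3: ✓ → 51
review_id=4: ✗
review_id=5: ✓ → 215
review_id=6: ✓ → 206
review_id=7: ✗
review_id=8: ✗
review_id=9: ✗
review_id=10: ✓ → 41
review_id=11: ✗
stars_avg = (201 + 51 + 215 + 206 + 41) / 5 = 142.8
—
[verified_sum: verified >= 1]
review_id=1: ✓ → 68
review_id=2: ✗
review_id=3: ✗
review_id=4: ✓ → 246
review_id=5: ✗
review_id=6: ✗
review_id=7: ✓ → 10
review_id=8: ✓ → 212
review_id=9: ✓ → 291
review_id=10: ✗
review_id=11: ✓ → 282
verified_sum = 68 + 246 + 10 + 212 + 291 + 282 = 1109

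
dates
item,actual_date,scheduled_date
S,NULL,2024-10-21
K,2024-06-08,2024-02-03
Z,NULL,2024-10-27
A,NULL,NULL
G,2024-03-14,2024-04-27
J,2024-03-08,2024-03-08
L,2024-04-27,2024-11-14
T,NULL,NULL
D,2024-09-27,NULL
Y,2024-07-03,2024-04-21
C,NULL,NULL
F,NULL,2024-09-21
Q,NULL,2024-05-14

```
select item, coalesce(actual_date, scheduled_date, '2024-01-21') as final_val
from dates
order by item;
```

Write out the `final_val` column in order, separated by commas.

item=A: actual_date=NULL, scheduled_date=NULL, → literal 2024-01-21 → 2024-01-21
item=C: actual_date=NULL, scheduled_date=NULL, → literal 2024-01-21 → 2024-01-21
item=D: actual_date=2024-09-27 → 2024-09-27
item=F: actual_date=NULL, scheduled_date=2024-09-21 → 2024-09-21
item=G: actual_date=2024-03-14 → 2024-03-14
item=J: actual_date=2024-03-08 → 2024-03-08
item=K: actual_date=2024-06-08 → 2024-06-08
item=L: actual_date=2024-04-27 → 2024-04-27
item=Q: actual_date=NULL, scheduled_date=2024-05-14 → 2024-05-14
item=S: actual_date=NULL, scheduled_date=2024-10-21 → 2024-10-21
item=T: actual_date=NULL, scheduled_date=NULL, → literal 2024-01-21 → 2024-01-21
item=Y: actual_date=2024-07-03 → 2024-07-03
item=Z: actual_date=NULL, scheduled_date=2024-10-27 → 2024-10-27

2024-01-21, 2024-01-21, 2024-09-27, 2024-09-21, 2024-03-14, 2024-03-08, 2024-06-08, 2024-04-27, 2024-05-14, 2024-10-21, 2024-01-21, 2024-07-03, 2024-10-27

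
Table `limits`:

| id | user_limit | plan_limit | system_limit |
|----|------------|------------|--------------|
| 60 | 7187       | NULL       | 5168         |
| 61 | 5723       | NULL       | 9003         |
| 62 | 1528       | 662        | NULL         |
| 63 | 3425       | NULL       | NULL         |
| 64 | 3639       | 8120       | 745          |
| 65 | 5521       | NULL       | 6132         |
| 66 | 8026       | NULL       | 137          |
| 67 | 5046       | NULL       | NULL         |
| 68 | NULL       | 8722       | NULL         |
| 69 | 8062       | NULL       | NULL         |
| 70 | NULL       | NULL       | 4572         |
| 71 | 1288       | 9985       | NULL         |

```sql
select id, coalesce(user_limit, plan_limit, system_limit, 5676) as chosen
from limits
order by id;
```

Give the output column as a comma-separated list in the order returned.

7187, 5723, 1528, 3425, 3639, 5521, 8026, 5046, 8722, 8062, 4572, 1288

id=60: user_limit=7187 → 7187
id=61: user_limit=5723 → 5723
id=62: user_limit=1528 → 1528
id=63: user_limit=3425 → 3425
id=64: user_limit=3639 → 3639
id=65: user_limit=5521 → 5521
id=66: user_limit=8026 → 8026
id=67: user_limit=5046 → 5046
id=68: user_limit=NULL, plan_limit=8722 → 8722
id=69: user_limit=8062 → 8062
id=70: user_limit=NULL, plan_limit=NULL, system_limit=4572 → 4572
id=71: user_limit=1288 → 1288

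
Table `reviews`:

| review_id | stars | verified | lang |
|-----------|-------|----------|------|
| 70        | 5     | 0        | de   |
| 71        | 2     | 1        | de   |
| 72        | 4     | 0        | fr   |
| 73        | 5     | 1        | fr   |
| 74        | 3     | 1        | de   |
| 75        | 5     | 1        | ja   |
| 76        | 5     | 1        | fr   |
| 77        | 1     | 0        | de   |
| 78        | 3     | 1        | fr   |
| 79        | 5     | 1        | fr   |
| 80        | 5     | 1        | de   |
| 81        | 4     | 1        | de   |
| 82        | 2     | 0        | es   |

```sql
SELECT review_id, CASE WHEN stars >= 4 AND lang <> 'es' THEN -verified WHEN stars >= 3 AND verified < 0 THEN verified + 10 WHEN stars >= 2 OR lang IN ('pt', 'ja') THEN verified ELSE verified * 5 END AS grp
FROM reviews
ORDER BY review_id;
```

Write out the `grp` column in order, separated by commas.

review_id=70: stars >= 4 AND lang <> 'es' → 0
review_id=71: stars >= 2 OR lang IN ('pt', 'ja') → 1
review_id=72: stars >= 4 AND lang <> 'es' → 0
review_id=73: stars >= 4 AND lang <> 'es' → -1
review_id=74: stars >= 2 OR lang IN ('pt', 'ja') → 1
review_id=75: stars >= 4 AND lang <> 'es' → -1
review_id=76: stars >= 4 AND lang <> 'es' → -1
review_id=77: ELSE → 0
review_id=78: stars >= 2 OR lang IN ('pt', 'ja') → 1
review_id=79: stars >= 4 AND lang <> 'es' → -1
review_id=80: stars >= 4 AND lang <> 'es' → -1
review_id=81: stars >= 4 AND lang <> 'es' → -1
review_id=82: stars >= 2 OR lang IN ('pt', 'ja') → 0

0, 1, 0, -1, 1, -1, -1, 0, 1, -1, -1, -1, 0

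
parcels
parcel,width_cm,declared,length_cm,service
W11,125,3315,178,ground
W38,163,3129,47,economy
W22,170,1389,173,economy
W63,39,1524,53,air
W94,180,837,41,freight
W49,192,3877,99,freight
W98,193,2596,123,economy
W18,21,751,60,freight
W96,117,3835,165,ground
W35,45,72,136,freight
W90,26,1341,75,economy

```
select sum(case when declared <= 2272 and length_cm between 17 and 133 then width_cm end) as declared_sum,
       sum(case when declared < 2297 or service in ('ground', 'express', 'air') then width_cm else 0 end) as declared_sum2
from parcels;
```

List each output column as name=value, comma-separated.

[declared_sum: declared <= 2272 and length_cm between 17 and 133]
parcel=W11: ✗
parcel=W38: ✗
parcel=W22: ✗
parcel=W63: ✓ → 39
parcel=W94: ✓ → 180
parcel=W49: ✗
parcel=W98: ✗
parcel=W18: ✓ → 21
parcel=W96: ✗
parcel=W35: ✗
parcel=W90: ✓ → 26
declared_sum = 39 + 180 + 21 + 26 = 266
—
[declared_sum2: declared < 2297 or service in ('ground', 'express', 'air')]
parcel=W11: ✓ → 125
parcel=W38: ✗
parcel=W22: ✓ → 170
parcel=W63: ✓ → 39
parcel=W94: ✓ → 180
parcel=W49: ✗
parcel=W98: ✗
parcel=W18: ✓ → 21
parcel=W96: ✓ → 117
parcel=W35: ✓ → 45
parcel=W90: ✓ → 26
declared_sum2 = 125 + 170 + 39 + 180 + 21 + 117 + 45 + 26 = 723

declared_sum=266, declared_sum2=723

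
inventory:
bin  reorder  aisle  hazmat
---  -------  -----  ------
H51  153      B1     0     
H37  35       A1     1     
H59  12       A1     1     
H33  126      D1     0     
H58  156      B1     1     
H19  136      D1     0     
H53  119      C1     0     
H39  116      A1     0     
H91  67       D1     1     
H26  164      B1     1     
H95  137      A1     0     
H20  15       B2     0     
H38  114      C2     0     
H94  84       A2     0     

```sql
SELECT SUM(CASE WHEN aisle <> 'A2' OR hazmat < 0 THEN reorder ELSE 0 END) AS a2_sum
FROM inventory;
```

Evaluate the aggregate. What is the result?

bin=H51: ✓ → 153
bin=H37: ✓ → 35
bin=H59: ✓ → 12
bin=H33: ✓ → 126
bin=H58: ✓ → 156
bin=H19: ✓ → 136
bin=H53: ✓ → 119
bin=H39: ✓ → 116
bin=H91: ✓ → 67
bin=H26: ✓ → 164
bin=H95: ✓ → 137
bin=H20: ✓ → 15
bin=H38: ✓ → 114
bin=H94: ✗
a2_sum = 153 + 35 + 12 + 126 + 156 + 136 + 119 + 116 + 67 + 164 + 137 + 15 + 114 = 1350

1350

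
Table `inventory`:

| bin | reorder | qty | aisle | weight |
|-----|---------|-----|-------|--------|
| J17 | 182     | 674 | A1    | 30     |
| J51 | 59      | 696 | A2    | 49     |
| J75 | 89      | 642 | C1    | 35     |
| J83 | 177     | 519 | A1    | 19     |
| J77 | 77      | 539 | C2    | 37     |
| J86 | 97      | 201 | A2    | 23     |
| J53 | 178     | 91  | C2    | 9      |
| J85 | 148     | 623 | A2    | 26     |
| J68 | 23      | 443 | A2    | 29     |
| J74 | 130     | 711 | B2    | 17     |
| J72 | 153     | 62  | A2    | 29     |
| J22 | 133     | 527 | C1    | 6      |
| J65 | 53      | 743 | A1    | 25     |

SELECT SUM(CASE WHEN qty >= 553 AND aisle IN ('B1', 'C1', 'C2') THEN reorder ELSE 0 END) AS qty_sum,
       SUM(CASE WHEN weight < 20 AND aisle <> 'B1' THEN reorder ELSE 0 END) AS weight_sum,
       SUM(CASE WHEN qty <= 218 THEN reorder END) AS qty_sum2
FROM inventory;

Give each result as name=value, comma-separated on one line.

qty_sum=89, weight_sum=618, qty_sum2=428

[qty_sum: qty >= 553 AND aisle IN ('B1', 'C1', 'C2')]
bin=J17: ✗
bin=J51: ✗
bin=J75: ✓ → 89
bin=J83: ✗
bin=J77: ✗
bin=J86: ✗
bin=J53: ✗
bin=J85: ✗
bin=J68: ✗
bin=J74: ✗
bin=J72: ✗
bin=J22: ✗
bin=J65: ✗
qty_sum = 89
—
[weight_sum: weight < 20 AND aisle <> 'B1']
bin=J17: ✗
bin=J51: ✗
bin=J75: ✗
bin=J83: ✓ → 177
bin=J77: ✗
bin=J86: ✗
bin=J53: ✓ → 178
bin=J85: ✗
bin=J68: ✗
bin=J74: ✓ → 130
bin=J72: ✗
bin=J22: ✓ → 133
bin=J65: ✗
weight_sum = 177 + 178 + 130 + 133 = 618
—
[qty_sum2: qty <= 218]
bin=J17: ✗
bin=J51: ✗
bin=J75: ✗
bin=J83: ✗
bin=J77: ✗
bin=J86: ✓ → 97
bin=J53: ✓ → 178
bin=J85: ✗
bin=J68: ✗
bin=J74: ✗
bin=J72: ✓ → 153
bin=J22: ✗
bin=J65: ✗
qty_sum2 = 97 + 178 + 153 = 428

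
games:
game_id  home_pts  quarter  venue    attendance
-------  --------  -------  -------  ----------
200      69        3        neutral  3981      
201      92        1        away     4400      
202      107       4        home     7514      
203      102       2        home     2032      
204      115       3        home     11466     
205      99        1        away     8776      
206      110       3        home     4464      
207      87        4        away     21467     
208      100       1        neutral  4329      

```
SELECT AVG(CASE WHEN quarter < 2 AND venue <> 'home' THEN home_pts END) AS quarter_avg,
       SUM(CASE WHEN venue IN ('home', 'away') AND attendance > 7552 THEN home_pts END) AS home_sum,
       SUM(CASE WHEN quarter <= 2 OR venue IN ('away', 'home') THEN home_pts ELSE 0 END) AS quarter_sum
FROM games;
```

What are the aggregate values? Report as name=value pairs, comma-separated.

quarter_avg=97, home_sum=301, quarter_sum=812

[quarter_avg: quarter < 2 AND venue <> 'home']
game_id=200: ✗
game_id=201: ✓ → 92
game_id=202: ✗
game_id=203: ✗
game_id=204: ✗
game_id=205: ✓ → 99
game_id=206: ✗
game_id=207: ✗
game_id=208: ✓ → 100
quarter_avg = (92 + 99 + 100) / 3 = 97
—
[home_sum: venue IN ('home', 'away') AND attendance > 7552]
game_id=200: ✗
game_id=201: ✗
game_id=202: ✗
game_id=203: ✗
game_id=204: ✓ → 115
game_id=205: ✓ → 99
game_id=206: ✗
game_id=207: ✓ → 87
game_id=208: ✗
home_sum = 115 + 99 + 87 = 301
—
[quarter_sum: quarter <= 2 OR venue IN ('away', 'home')]
game_id=200: ✗
game_id=201: ✓ → 92
game_id=202: ✓ → 107
game_id=203: ✓ → 102
game_id=204: ✓ → 115
game_id=205: ✓ → 99
game_id=206: ✓ → 110
game_id=207: ✓ → 87
game_id=208: ✓ → 100
quarter_sum = 92 + 107 + 102 + 115 + 99 + 110 + 87 + 100 = 812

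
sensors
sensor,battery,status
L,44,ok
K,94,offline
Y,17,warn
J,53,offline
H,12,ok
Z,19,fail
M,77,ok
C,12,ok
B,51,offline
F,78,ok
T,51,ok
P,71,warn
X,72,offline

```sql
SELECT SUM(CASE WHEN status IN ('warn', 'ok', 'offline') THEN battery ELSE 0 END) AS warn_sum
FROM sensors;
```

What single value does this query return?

sensor=L: ✓ → 44
sensor=K: ✓ → 94
sensor=Y: ✓ → 17
sensor=J: ✓ → 53
sensor=H: ✓ → 12
sensor=Z: ✗
sensor=M: ✓ → 77
sensor=C: ✓ → 12
sensor=B: ✓ → 51
sensor=F: ✓ → 78
sensor=T: ✓ → 51
sensor=P: ✓ → 71
sensor=X: ✓ → 72
warn_sum = 44 + 94 + 17 + 53 + 12 + 77 + 12 + 51 + 78 + 51 + 71 + 72 = 632

632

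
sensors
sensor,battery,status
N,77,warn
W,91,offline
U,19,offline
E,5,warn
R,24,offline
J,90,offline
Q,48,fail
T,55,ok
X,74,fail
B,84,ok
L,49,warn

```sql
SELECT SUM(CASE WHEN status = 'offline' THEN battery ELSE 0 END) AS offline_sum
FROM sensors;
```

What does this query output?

sensor=N: ✗
sensor=W: ✓ → 91
sensor=U: ✓ → 19
sensor=E: ✗
sensor=R: ✓ → 24
sensor=J: ✓ → 90
sensor=Q: ✗
sensor=T: ✗
sensor=X: ✗
sensor=B: ✗
sensor=L: ✗
offline_sum = 91 + 19 + 24 + 90 = 224

224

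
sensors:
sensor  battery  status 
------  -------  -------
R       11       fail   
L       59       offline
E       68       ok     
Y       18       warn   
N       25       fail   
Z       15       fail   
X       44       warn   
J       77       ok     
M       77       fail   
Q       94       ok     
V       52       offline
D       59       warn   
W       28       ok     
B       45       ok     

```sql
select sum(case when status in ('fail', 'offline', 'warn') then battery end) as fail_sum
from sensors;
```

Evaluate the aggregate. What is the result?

360

sensor=R: ✓ → 11
sensor=L: ✓ → 59
sensor=E: ✗
sensor=Y: ✓ → 18
sensor=N: ✓ → 25
sensor=Z: ✓ → 15
sensor=X: ✓ → 44
sensor=J: ✗
sensor=M: ✓ → 77
sensor=Q: ✗
sensor=V: ✓ → 52
sensor=D: ✓ → 59
sensor=W: ✗
sensor=B: ✗
fail_sum = 11 + 59 + 18 + 25 + 15 + 44 + 77 + 52 + 59 = 360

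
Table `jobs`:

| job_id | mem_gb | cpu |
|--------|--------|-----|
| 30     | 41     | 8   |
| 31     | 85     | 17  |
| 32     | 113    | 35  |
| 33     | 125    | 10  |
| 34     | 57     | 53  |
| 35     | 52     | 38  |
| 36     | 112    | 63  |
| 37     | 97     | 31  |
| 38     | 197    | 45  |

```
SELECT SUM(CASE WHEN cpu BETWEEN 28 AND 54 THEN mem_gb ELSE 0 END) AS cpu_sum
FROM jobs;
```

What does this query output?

job_id=30: ✗
job_id=31: ✗
job_id=32: ✓ → 113
job_id=33: ✗
job_id=34: ✓ → 57
job_id=35: ✓ → 52
job_id=36: ✗
job_id=37: ✓ → 97
job_id=38: ✓ → 197
cpu_sum = 113 + 57 + 52 + 97 + 197 = 516

516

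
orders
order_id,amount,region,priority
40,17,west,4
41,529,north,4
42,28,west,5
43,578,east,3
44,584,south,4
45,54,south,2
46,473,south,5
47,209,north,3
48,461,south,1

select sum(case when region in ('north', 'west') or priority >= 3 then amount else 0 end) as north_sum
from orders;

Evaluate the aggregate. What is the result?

order_id=40: ✓ → 17
order_id=41: ✓ → 529
order_id=42: ✓ → 28
order_id=43: ✓ → 578
order_id=44: ✓ → 584
order_id=45: ✗
order_id=46: ✓ → 473
order_id=47: ✓ → 209
order_id=48: ✗
north_sum = 17 + 529 + 28 + 578 + 584 + 473 + 209 = 2418

2418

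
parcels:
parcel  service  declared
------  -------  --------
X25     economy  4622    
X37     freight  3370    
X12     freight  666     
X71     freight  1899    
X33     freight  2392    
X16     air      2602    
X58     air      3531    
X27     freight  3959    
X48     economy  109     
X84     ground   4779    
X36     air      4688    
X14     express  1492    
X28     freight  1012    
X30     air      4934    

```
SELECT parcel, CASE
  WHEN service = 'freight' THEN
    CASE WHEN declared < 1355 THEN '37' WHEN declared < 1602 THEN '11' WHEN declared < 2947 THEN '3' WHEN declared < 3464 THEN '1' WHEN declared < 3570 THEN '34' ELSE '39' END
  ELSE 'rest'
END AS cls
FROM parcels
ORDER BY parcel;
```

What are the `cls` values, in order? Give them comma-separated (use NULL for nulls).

37, rest, rest, rest, 39, 37, rest, 3, rest, 1, rest, rest, 3, rest

parcel=X12: service='freight' → inner[declared < 1355] → 37
parcel=X14: service='express' → outer ELSE → rest
parcel=X16: service='air' → outer ELSE → rest
parcel=X25: service='economy' → outer ELSE → rest
parcel=X27: service='freight' → inner[ELSE] → 39
parcel=X28: service='freight' → inner[declared < 1355] → 37
parcel=X30: service='air' → outer ELSE → rest
parcel=X33: service='freight' → inner[declared < 2947] → 3
parcel=X36: service='air' → outer ELSE → rest
parcel=X37: service='freight' → inner[declared < 3464] → 1
parcel=X48: service='economy' → outer ELSE → rest
parcel=X58: service='air' → outer ELSE → rest
parcel=X71: service='freight' → inner[declared < 2947] → 3
parcel=X84: service='ground' → outer ELSE → rest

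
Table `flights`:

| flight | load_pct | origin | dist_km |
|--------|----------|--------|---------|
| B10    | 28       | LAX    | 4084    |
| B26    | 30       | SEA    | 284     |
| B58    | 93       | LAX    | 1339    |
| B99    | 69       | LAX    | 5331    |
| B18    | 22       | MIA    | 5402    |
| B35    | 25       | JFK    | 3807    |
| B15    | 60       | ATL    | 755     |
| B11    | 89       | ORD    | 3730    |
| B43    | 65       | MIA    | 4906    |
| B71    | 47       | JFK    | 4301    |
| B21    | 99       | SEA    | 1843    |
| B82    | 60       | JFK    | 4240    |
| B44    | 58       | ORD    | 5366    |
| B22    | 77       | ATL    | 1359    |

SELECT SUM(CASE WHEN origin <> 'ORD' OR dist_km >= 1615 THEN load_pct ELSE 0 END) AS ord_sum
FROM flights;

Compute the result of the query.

822

flight=B10: ✓ → 28
flight=B26: ✓ → 30
flight=B58: ✓ → 93
flight=B99: ✓ → 69
flight=B18: ✓ → 22
flight=B35: ✓ → 25
flight=B15: ✓ → 60
flight=B11: ✓ → 89
flight=B43: ✓ → 65
flight=B71: ✓ → 47
flight=B21: ✓ → 99
flight=B82: ✓ → 60
flight=B44: ✓ → 58
flight=B22: ✓ → 77
ord_sum = 28 + 30 + 93 + 69 + 22 + 25 + 60 + 89 + 65 + 47 + 99 + 60 + 58 + 77 = 822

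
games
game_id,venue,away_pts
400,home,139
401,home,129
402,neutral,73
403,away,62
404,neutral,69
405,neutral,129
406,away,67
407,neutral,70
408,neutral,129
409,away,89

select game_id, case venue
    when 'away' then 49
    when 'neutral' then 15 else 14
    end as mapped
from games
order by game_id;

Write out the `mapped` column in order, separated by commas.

14, 14, 15, 49, 15, 15, 49, 15, 15, 49

game_id=400: ELSE → 14
game_id=401: ELSE → 14
game_id=402: venue='neutral' → 15
game_id=403: venue='away' → 49
game_id=404: venue='neutral' → 15
game_id=405: venue='neutral' → 15
game_id=406: venue='away' → 49
game_id=407: venue='neutral' → 15
game_id=408: venue='neutral' → 15
game_id=409: venue='away' → 49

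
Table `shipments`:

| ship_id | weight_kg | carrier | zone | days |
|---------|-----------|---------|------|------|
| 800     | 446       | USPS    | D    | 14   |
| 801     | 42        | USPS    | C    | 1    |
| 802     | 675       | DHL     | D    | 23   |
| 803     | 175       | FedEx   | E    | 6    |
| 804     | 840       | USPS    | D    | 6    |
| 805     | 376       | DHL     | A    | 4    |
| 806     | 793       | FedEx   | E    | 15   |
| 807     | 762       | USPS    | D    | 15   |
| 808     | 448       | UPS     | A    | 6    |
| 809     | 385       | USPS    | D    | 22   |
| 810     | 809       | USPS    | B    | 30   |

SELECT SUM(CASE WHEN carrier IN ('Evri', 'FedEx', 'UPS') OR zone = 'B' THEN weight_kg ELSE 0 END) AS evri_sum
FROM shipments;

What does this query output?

ship_id=800: ✗
ship_id=801: ✗
ship_id=802: ✗
ship_id=803: ✓ → 175
ship_id=804: ✗
ship_id=805: ✗
ship_id=806: ✓ → 793
ship_id=807: ✗
ship_id=808: ✓ → 448
ship_id=809: ✗
ship_id=810: ✓ → 809
evri_sum = 175 + 793 + 448 + 809 = 2225

2225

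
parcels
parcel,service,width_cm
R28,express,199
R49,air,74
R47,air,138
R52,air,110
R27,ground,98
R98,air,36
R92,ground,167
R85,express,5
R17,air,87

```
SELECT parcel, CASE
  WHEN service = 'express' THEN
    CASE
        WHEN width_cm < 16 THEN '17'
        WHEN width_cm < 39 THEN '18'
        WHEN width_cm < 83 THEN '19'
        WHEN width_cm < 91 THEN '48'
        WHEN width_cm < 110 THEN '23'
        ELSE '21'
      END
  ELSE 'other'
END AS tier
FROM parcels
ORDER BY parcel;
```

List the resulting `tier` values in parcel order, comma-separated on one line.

parcel=R17: service='air' → outer ELSE → other
parcel=R27: service='ground' → outer ELSE → other
parcel=R28: service='express' → inner[ELSE] → 21
parcel=R47: service='air' → outer ELSE → other
parcel=R49: service='air' → outer ELSE → other
parcel=R52: service='air' → outer ELSE → other
parcel=R85: service='express' → inner[width_cm < 16] → 17
parcel=R92: service='ground' → outer ELSE → other
parcel=R98: service='air' → outer ELSE → other

other, other, 21, other, other, other, 17, other, other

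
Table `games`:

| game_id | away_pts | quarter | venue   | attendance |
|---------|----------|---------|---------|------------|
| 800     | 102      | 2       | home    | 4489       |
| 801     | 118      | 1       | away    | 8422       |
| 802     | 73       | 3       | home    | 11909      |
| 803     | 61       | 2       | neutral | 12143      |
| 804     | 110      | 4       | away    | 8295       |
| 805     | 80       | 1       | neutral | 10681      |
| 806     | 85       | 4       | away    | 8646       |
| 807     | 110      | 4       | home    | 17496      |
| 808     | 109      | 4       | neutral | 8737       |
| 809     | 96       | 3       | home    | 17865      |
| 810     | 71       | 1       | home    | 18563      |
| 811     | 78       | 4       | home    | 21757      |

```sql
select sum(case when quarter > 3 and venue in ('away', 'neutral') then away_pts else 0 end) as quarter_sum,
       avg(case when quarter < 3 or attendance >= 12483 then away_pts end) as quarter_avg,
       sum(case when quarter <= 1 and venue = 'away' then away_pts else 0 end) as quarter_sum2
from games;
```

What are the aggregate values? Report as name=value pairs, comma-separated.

quarter_sum=304, quarter_avg=89.5, quarter_sum2=118

[quarter_sum: quarter > 3 and venue in ('away', 'neutral')]
game_id=800: ✗
game_id=801: ✗
game_id=802: ✗
game_id=803: ✗
game_id=804: ✓ → 110
game_id=805: ✗
game_id=806: ✓ → 85
game_id=807: ✗
game_id=808: ✓ → 109
game_id=809: ✗
game_id=810: ✗
game_id=811: ✗
quarter_sum = 110 + 85 + 109 = 304
—
[quarter_avg: quarter < 3 or attendance >= 12483]
game_id=800: ✓ → 102
game_id=801: ✓ → 118
game_id=802: ✗
game_id=803: ✓ → 61
game_id=804: ✗
game_id=805: ✓ → 80
game_id=806: ✗
game_id=807: ✓ → 110
game_id=808: ✗
game_id=809: ✓ → 96
game_id=810: ✓ → 71
game_id=811: ✓ → 78
quarter_avg = (102 + 118 + 61 + 80 + 110 + 96 + 71 + 78) / 8 = 89.5
—
[quarter_sum2: quarter <= 1 and venue = 'away']
game_id=800: ✗
game_id=801: ✓ → 118
game_id=802: ✗
game_id=803: ✗
game_id=804: ✗
game_id=805: ✗
game_id=806: ✗
game_id=807: ✗
game_id=808: ✗
game_id=809: ✗
game_id=810: ✗
game_id=811: ✗
quarter_sum2 = 118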